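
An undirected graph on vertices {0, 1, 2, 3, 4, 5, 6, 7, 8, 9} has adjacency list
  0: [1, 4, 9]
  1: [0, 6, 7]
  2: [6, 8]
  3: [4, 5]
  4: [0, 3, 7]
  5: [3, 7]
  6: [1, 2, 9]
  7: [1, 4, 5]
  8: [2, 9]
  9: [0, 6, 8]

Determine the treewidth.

A width-2 tree decomposition is:
Bags: B1 = {2, 8, 9}  B2 = {2, 6, 9}  B3 = {0, 6, 9}  B4 = {0, 1, 6}  B5 = {0, 1, 4}  B6 = {1, 4, 7}  B7 = {3, 4, 7}  B8 = {3, 5, 7}
Tree: B1–B2, B2–B3, B3–B4, B4–B5, B5–B6, B6–B7, B7–B8
Every bag has size at most 3, so the width is 3 − 1 = 2 and tw(G) ≤ 2. Since 8–2–6–9–8 is a cycle in G, G is not acyclic. Forests are exactly the graphs of treewidth ≤ 1, so tw(G) ≥ 2. Hence tw(G) = 2 exactly.

2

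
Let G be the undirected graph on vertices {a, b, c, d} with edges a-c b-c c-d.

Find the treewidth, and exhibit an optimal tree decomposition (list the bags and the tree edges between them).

Every bag has size at most 2, so the width is 2 − 1 = 1 and tw(G) ≤ 1. Any graph with an edge has treewidth ≥ 1, and G has the edge c–a. Combining the bounds, tw(G) = 1.

Treewidth 1.
One optimal decomposition is:
Bags: B1 = {a, c}  B2 = {b, c}  B3 = {c, d}
Tree: B1–B2, B2–B3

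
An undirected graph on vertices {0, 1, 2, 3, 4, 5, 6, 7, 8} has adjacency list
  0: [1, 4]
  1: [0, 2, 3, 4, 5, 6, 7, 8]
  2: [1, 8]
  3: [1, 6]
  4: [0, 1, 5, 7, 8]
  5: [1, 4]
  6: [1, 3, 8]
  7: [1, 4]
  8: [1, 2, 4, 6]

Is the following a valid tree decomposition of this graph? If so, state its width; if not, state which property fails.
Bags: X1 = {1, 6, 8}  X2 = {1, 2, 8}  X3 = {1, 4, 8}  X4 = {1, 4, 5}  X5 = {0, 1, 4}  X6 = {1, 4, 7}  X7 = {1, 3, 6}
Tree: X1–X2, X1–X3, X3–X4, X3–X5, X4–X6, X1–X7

Yes; width 2.

Checking the three conditions: (i) the bags cover all of {0, 1, 2, 3, 4, 5, 6, 7, 8}; (ii) for each edge, some bag contains both endpoints; (iii) the bags containing any fixed vertex form a subtree. All hold, so the decomposition is valid with width 3 − 1 = 2.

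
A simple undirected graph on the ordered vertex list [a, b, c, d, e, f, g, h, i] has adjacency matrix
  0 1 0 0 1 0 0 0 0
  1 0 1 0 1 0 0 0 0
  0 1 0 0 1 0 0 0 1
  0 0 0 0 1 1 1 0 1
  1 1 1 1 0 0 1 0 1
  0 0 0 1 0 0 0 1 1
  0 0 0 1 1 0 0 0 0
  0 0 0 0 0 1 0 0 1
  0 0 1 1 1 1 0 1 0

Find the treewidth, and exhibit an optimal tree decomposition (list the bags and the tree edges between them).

Each bag holds 3 vertices, so the decomposition has width 2, which upper-bounds the treewidth. Conversely, {d, e, g} is a clique of size 3, and the vertices of any clique must share a bag in every tree decomposition; so some bag has ≥ 3 vertices and tw(G) ≥ 2. The upper and lower bounds meet at 2, so that is the treewidth.

Treewidth 2.
One such decomposition:
Bags: B1 = {d, e, i}  B2 = {c, e, i}  B3 = {b, c, e}  B4 = {a, b, e}  B5 = {d, e, g}  B6 = {d, f, i}  B7 = {f, h, i}
Tree: B1–B2, B2–B3, B3–B4, B1–B5, B1–B6, B6–B7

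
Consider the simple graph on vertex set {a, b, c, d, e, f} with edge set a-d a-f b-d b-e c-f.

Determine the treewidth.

A width-1 tree decomposition is:
Bags: B1 = {b, e}  B2 = {b, d}  B3 = {a, d}  B4 = {a, f}  B5 = {c, f}
Tree: B1–B2, B2–B3, B3–B4, B4–B5
Each bag holds 2 vertices, so the decomposition has width 1, which upper-bounds the treewidth. Since G has at least one edge (e.g. e–b), it is not an edgeless graph, so tw(G) ≥ 1. Combining the bounds, tw(G) = 1.

1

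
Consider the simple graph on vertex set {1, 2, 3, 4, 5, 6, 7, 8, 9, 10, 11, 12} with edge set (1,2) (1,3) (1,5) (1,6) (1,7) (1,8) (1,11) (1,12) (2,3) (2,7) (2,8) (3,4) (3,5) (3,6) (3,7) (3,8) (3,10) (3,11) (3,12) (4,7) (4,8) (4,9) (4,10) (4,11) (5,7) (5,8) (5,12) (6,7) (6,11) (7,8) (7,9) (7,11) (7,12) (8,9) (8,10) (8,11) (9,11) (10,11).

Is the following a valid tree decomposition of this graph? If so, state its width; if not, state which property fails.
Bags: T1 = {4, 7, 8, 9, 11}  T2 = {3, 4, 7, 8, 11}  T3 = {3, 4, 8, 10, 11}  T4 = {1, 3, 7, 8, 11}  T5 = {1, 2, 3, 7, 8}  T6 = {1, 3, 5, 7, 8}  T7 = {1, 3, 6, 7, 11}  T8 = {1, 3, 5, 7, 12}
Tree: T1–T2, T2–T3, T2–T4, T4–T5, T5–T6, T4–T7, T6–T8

Yes; width 4.

Every vertex of G appears in some bag (union = {1, 2, 3, 4, 5, 6, 7, 8, 9, 10, 11, 12}); every edge is covered by a bag; and for each vertex v the set of bags containing v is connected in the bag tree. The decomposition is therefore valid. The largest bag has 5 vertices, so the width is 4.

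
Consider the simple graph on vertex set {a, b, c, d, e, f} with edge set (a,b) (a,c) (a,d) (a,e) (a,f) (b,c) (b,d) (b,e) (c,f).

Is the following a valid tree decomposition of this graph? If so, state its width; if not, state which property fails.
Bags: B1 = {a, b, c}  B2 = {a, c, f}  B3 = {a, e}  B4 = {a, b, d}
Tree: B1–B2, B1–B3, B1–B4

A tree decomposition must satisfy three properties: every vertex lies in some bag; for every edge, both endpoints lie together in some bag; and for every vertex, the bags containing it form a connected subtree. Here edge (b,e) lies in no bag, so the decomposition is invalid.

No — edge (b,e) lies in no bag.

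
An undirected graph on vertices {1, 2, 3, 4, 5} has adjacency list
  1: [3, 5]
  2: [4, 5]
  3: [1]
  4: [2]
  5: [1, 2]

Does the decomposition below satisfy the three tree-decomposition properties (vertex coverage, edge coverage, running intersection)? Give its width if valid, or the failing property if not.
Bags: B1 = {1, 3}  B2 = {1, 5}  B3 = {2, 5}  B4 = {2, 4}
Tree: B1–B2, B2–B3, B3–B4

Checking the three conditions: (i) the bags cover all of {1, 2, 3, 4, 5}; (ii) for each edge, some bag contains both endpoints; (iii) the bags containing any fixed vertex form a subtree. All hold, so the decomposition is valid with width 2 − 1 = 1.

Yes; width 1.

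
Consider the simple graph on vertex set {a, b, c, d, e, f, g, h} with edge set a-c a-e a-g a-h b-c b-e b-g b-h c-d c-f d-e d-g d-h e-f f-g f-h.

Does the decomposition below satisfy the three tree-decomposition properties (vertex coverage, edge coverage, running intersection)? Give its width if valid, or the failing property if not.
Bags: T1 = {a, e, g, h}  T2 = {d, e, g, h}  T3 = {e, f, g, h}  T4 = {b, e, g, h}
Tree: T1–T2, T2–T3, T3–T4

A tree decomposition must satisfy three properties: every vertex lies in some bag; for every edge, both endpoints lie together in some bag; and for every vertex, the bags containing it form a connected subtree. Here vertex c appears in no bag, so the decomposition is invalid.

No — vertex c appears in no bag.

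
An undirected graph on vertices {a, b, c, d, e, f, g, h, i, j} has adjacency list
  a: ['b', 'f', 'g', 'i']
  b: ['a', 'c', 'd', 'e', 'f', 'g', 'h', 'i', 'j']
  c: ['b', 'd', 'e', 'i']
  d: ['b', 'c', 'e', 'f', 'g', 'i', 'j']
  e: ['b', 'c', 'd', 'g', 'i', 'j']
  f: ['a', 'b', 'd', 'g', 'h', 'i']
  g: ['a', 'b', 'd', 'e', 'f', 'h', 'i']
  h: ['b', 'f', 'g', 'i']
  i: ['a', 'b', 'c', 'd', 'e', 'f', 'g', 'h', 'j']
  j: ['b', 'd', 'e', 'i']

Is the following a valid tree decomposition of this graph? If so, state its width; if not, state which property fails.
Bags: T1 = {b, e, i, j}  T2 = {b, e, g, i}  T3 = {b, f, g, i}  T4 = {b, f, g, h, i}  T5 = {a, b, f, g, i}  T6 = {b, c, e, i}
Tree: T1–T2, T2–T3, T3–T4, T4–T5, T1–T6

No — vertex d appears in no bag.

A tree decomposition must satisfy three properties: every vertex lies in some bag; for every edge, both endpoints lie together in some bag; and for every vertex, the bags containing it form a connected subtree. Here vertex d appears in no bag, so the decomposition is invalid.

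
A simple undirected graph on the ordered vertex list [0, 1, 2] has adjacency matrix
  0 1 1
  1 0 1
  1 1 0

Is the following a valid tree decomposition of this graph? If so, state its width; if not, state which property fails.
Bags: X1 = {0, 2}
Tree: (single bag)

A tree decomposition must satisfy three properties: every vertex lies in some bag; for every edge, both endpoints lie together in some bag; and for every vertex, the bags containing it form a connected subtree. Here vertex 1 appears in no bag, so the decomposition is invalid.

No — vertex 1 appears in no bag.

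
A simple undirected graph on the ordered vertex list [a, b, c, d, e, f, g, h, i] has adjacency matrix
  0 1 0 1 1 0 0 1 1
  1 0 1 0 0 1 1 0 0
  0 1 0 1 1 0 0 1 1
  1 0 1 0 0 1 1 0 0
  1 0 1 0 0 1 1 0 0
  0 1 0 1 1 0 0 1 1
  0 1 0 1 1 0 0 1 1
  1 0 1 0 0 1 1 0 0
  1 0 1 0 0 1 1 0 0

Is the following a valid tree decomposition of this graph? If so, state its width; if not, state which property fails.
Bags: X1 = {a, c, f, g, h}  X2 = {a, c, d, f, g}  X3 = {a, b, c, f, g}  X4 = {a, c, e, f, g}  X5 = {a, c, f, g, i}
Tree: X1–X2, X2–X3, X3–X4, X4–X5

Vertex coverage: the bags together contain {a, b, c, d, e, f, g, h, i}, the full vertex set. Edge coverage: each edge of G has both endpoints in at least one bag. Running intersection: for every vertex, the bags containing it form a connected subtree. All three properties hold, so this is a valid tree decomposition of width max|bag| − 1 = 4, and hence tw(G) ≤ 4.

Yes; width 4.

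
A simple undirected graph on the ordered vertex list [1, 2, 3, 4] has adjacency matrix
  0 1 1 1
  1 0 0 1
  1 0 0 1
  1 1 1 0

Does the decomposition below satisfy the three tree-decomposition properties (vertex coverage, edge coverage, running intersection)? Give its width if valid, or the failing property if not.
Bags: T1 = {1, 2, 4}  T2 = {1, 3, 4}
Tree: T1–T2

Every vertex of G appears in some bag (union = {1, 2, 3, 4}); every edge is covered by a bag; and for each vertex v the set of bags containing v is connected in the bag tree. The decomposition is therefore valid. The largest bag has 3 vertices, so the width is 2.

Yes; width 2.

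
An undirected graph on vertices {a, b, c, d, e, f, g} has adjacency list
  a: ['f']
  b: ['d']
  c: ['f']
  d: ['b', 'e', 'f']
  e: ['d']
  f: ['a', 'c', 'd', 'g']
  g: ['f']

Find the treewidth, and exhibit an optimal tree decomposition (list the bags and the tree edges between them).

Treewidth 1.
One optimal decomposition is:
Bags: B1 = {c, f}  B2 = {a, f}  B3 = {f, g}  B4 = {d, f}  B5 = {d, e}  B6 = {b, d}
Tree: B1–B2, B1–B3, B2–B4, B4–B5, B5–B6

Every bag has size at most 2, so the width is 2 − 1 = 1 and tw(G) ≤ 1. Any graph with an edge has treewidth ≥ 1, and G has the edge f–c. Hence tw(G) = 1 exactly.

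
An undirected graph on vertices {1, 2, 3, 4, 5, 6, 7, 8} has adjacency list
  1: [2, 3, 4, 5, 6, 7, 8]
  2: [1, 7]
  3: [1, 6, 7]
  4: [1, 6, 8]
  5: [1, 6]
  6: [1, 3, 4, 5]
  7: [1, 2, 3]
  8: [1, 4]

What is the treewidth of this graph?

A width-2 tree decomposition is:
Bags: B1 = {1, 3, 6}  B2 = {1, 4, 6}  B3 = {1, 3, 7}  B4 = {1, 4, 8}  B5 = {1, 5, 6}  B6 = {1, 2, 7}
Tree: B1–B2, B1–B3, B2–B4, B1–B5, B3–B6
Every bag has size at most 3, so the width is 3 − 1 = 2 and tw(G) ≤ 2. Conversely, {1, 4, 8} is a clique of size 3, and the vertices of any clique must share a bag in every tree decomposition; so some bag has ≥ 3 vertices and tw(G) ≥ 2. Therefore the treewidth is 2.

2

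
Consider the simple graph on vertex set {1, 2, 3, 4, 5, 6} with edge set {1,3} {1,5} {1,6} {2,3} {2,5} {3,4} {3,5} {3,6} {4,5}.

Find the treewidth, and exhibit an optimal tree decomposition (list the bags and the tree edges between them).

The largest bag has 3 vertices, giving width 2; this decomposition certifies tw(G) ≤ 2. On the other hand G contains the 3-clique {1, 3, 5}. A clique must lie in a single bag of any decomposition, so no decomposition can have width below 2. The upper and lower bounds meet at 2, so that is the treewidth.

Treewidth 2.
One optimal decomposition is:
Bags: B1 = {1, 3, 5}  B2 = {2, 3, 5}  B3 = {1, 3, 6}  B4 = {3, 4, 5}
Tree: B1–B2, B1–B3, B1–B4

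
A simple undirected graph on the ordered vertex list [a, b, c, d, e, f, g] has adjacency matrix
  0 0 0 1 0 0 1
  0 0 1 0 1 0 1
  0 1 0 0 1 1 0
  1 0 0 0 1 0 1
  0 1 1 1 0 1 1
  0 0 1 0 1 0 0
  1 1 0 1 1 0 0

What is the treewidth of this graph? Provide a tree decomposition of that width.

Treewidth 2.
One optimal decomposition is:
Bags: B1 = {b, e, g}  B2 = {b, c, e}  B3 = {d, e, g}  B4 = {a, d, g}  B5 = {c, e, f}
Tree: B1–B2, B1–B3, B3–B4, B2–B5

Each bag holds 3 vertices, so the decomposition has width 2, which upper-bounds the treewidth. For the lower bound, the 3 vertices {d, e, g} are pairwise adjacent, and any tree decomposition puts a clique entirely inside one bag — forcing width ≥ 2. Hence tw(G) = 2 exactly.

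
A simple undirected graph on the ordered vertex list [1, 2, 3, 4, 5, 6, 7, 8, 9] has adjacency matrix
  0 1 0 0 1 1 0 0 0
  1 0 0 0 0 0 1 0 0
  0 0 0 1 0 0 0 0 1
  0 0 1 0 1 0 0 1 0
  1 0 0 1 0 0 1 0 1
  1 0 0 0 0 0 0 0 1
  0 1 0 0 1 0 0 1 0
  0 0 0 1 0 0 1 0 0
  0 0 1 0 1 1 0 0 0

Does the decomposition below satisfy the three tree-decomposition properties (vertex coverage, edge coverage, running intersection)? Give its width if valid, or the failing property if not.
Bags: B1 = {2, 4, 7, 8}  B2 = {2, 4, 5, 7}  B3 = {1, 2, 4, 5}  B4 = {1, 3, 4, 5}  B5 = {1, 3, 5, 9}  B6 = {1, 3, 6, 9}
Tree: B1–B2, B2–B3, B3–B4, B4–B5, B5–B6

Yes; width 3.

Vertex coverage: the bags together contain {1, 2, 3, 4, 5, 6, 7, 8, 9}, the full vertex set. Edge coverage: each edge of G has both endpoints in at least one bag. Running intersection: for every vertex, the bags containing it form a connected subtree. All three properties hold, so this is a valid tree decomposition of width max|bag| − 1 = 3, and hence tw(G) ≤ 3.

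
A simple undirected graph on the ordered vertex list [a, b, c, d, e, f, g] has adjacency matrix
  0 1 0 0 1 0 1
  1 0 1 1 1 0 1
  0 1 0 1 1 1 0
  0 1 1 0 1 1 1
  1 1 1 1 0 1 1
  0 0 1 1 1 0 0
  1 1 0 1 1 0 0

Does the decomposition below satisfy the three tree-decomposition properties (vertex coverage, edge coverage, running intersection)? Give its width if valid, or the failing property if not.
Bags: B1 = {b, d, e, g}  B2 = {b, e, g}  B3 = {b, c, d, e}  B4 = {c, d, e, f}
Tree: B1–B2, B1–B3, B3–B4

No — vertex a appears in no bag.

A tree decomposition must satisfy three properties: every vertex lies in some bag; for every edge, both endpoints lie together in some bag; and for every vertex, the bags containing it form a connected subtree. Here vertex a appears in no bag, so the decomposition is invalid.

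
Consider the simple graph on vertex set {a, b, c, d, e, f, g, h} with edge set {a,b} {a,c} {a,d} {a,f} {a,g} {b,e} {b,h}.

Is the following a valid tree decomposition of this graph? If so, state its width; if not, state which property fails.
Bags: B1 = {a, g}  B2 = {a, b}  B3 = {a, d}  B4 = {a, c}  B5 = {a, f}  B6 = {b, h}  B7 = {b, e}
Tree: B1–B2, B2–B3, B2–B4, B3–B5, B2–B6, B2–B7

Checking the three conditions: (i) the bags cover all of {a, b, c, d, e, f, g, h}; (ii) for each edge, some bag contains both endpoints; (iii) the bags containing any fixed vertex form a subtree. All hold, so the decomposition is valid with width 2 − 1 = 1.

Yes; width 1.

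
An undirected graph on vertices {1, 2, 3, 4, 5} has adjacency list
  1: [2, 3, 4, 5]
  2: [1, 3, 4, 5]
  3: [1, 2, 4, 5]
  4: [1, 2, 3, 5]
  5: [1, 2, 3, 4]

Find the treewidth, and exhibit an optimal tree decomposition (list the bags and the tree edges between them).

Treewidth 4.
One optimal decomposition is:
Bags: B1 = {1, 2, 3, 4, 5}
Tree: (single bag)

A single bag containing all 5 vertices is trivially a valid decomposition of width 4. For the lower bound, the 5 vertices {1, 2, 3, 4, 5} are pairwise adjacent, and any tree decomposition puts a clique entirely inside one bag — forcing width ≥ 4. Therefore the treewidth is 4.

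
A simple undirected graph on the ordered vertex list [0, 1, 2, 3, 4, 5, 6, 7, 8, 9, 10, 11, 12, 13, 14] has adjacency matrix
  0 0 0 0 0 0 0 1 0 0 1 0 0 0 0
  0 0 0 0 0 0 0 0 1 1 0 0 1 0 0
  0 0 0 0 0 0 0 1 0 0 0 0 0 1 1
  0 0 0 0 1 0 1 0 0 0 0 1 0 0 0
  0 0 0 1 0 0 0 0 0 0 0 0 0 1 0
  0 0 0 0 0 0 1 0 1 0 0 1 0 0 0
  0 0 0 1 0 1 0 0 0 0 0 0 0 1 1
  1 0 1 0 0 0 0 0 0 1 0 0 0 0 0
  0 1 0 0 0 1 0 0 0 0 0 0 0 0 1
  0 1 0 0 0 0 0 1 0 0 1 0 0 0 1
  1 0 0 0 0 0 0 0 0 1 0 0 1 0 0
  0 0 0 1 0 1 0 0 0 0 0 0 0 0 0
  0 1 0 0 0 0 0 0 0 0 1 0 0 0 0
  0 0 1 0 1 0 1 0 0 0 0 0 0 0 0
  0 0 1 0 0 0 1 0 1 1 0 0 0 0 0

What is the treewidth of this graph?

A width-3 tree decomposition is:
Bags: B1 = {3, 4, 5, 11}  B2 = {3, 4, 5, 6}  B3 = {4, 5, 6, 13}  B4 = {5, 6, 8, 13}  B5 = {6, 8, 13, 14}  B6 = {2, 8, 13, 14}  B7 = {1, 2, 8, 14}  B8 = {1, 2, 9, 14}  B9 = {1, 2, 7, 9}  B10 = {1, 7, 9, 12}  B11 = {7, 9, 10, 12}  B12 = {0, 7, 10, 12}
Tree: B1–B2, B2–B3, B3–B4, B4–B5, B5–B6, B6–B7, B7–B8, B8–B9, B9–B10, B10–B11, B11–B12
Every bag has size at most 4, so the width is 4 − 1 = 3 and tw(G) ≤ 3. For the lower bound: the 4 vertex sets {3,4,11}, {5}, {6}, {2,8,13,14} are disjoint, each induces a connected subgraph, and every pair is joined by at least one edge of G. Contracting each set to a single vertex therefore yields K_{4} as a minor, and since treewidth is minor-monotone, tw(G) ≥ tw(K_{4}) = 3. The upper and lower bounds meet at 3, so that is the treewidth.

3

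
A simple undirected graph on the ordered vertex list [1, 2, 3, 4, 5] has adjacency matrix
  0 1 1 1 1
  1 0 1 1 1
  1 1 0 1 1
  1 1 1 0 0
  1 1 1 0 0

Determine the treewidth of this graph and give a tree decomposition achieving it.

Treewidth 3.
One optimal decomposition is:
Bags: B1 = {1, 2, 3, 5}  B2 = {1, 2, 3, 4}
Tree: B1–B2

The largest bag has 4 vertices, giving width 3; this decomposition certifies tw(G) ≤ 3. On the other hand G contains the 4-clique {1, 2, 3, 4}. A clique must lie in a single bag of any decomposition, so no decomposition can have width below 3. The upper and lower bounds meet at 3, so that is the treewidth.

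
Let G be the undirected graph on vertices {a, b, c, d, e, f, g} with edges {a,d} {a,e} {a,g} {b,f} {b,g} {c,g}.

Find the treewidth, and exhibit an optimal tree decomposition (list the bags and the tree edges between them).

Every bag has size at most 2, so the width is 2 − 1 = 1 and tw(G) ≤ 1. Any graph with an edge has treewidth ≥ 1, and G has the edge g–b. Hence tw(G) = 1 exactly.

Treewidth 1.
One such decomposition:
Bags: B1 = {b, g}  B2 = {a, g}  B3 = {c, g}  B4 = {b, f}  B5 = {a, e}  B6 = {a, d}
Tree: B1–B2, B1–B3, B1–B4, B2–B5, B2–B6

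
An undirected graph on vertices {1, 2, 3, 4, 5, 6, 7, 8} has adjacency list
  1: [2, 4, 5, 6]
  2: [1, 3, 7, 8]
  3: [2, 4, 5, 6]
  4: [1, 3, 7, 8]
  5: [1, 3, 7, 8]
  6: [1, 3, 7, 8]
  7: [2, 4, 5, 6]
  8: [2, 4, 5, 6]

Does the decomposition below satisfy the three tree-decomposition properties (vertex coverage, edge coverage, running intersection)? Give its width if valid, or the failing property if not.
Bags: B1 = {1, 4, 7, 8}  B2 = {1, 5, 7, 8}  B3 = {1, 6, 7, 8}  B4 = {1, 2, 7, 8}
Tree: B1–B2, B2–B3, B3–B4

A tree decomposition must satisfy three properties: every vertex lies in some bag; for every edge, both endpoints lie together in some bag; and for every vertex, the bags containing it form a connected subtree. Here vertex 3 appears in no bag, so the decomposition is invalid.

No — vertex 3 appears in no bag.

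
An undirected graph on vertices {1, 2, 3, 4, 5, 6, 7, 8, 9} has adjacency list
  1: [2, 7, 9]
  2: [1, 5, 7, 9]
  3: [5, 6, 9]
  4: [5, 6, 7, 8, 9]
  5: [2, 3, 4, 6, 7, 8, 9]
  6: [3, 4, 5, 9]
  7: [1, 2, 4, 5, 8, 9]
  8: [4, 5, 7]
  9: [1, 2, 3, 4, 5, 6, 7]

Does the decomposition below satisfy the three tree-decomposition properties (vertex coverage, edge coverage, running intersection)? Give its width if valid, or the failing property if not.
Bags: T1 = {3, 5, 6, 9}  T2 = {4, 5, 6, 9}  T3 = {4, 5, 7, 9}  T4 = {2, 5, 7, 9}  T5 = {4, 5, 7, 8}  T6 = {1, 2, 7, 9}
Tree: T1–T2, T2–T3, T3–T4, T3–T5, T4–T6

Every vertex of G appears in some bag (union = {1, 2, 3, 4, 5, 6, 7, 8, 9}); every edge is covered by a bag; and for each vertex v the set of bags containing v is connected in the bag tree. The decomposition is therefore valid. The largest bag has 4 vertices, so the width is 3.

Yes; width 3.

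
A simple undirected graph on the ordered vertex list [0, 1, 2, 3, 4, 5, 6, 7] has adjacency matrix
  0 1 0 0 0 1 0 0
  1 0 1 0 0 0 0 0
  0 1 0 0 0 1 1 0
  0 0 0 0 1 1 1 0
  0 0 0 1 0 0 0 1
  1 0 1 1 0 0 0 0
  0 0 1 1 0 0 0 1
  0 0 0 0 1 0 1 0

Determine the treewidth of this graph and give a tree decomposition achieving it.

Treewidth 2.
Bags: B1 = {0, 1, 2}  B2 = {0, 2, 5}  B3 = {2, 5, 6}  B4 = {3, 5, 6}  B5 = {3, 6, 7}  B6 = {3, 4, 7}
Tree: B1–B2, B2–B3, B3–B4, B4–B5, B5–B6

Every bag has size at most 3, so the width is 3 − 1 = 2 and tw(G) ≤ 2. The edges 1–0–5–2–1 form a cycle, so G is not a tree and its treewidth is at least 2. Therefore the treewidth is 2.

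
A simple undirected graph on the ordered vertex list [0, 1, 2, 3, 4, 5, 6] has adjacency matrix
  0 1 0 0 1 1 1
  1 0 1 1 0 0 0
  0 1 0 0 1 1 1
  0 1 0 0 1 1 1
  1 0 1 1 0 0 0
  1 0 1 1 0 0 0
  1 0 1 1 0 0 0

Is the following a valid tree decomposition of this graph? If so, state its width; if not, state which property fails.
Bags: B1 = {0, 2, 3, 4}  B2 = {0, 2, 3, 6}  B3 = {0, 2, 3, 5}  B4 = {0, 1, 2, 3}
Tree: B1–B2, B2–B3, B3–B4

Checking the three conditions: (i) the bags cover all of {0, 1, 2, 3, 4, 5, 6}; (ii) for each edge, some bag contains both endpoints; (iii) the bags containing any fixed vertex form a subtree. All hold, so the decomposition is valid with width 4 − 1 = 3.

Yes; width 3.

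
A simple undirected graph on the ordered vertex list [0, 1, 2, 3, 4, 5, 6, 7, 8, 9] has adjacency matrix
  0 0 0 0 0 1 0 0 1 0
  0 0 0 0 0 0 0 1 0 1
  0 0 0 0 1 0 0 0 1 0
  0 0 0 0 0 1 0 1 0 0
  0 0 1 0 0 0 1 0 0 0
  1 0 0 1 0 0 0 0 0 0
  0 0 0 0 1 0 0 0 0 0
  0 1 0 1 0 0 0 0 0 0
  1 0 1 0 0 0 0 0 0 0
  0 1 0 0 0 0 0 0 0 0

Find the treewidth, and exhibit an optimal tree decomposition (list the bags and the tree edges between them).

Each bag holds 2 vertices, so the decomposition has width 1, which upper-bounds the treewidth. G has an edge, so its treewidth is at least 1. The upper and lower bounds meet at 1, so that is the treewidth.

Treewidth 1.
One such decomposition:
Bags: B1 = {4, 6}  B2 = {2, 4}  B3 = {2, 8}  B4 = {0, 8}  B5 = {0, 5}  B6 = {3, 5}  B7 = {3, 7}  B8 = {1, 7}  B9 = {1, 9}
Tree: B1–B2, B2–B3, B3–B4, B4–B5, B5–B6, B6–B7, B7–B8, B8–B9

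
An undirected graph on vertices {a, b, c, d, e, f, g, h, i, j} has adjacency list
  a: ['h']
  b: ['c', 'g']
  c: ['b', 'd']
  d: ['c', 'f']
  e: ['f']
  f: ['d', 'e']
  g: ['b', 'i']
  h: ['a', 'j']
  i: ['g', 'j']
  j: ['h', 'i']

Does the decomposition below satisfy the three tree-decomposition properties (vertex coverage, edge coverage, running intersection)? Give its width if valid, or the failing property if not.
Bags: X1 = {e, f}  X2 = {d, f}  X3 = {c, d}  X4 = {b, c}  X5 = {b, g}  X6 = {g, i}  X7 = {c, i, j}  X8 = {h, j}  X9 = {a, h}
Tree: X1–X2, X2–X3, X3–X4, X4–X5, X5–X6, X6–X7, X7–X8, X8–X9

A tree decomposition must satisfy three properties: every vertex lies in some bag; for every edge, both endpoints lie together in some bag; and for every vertex, the bags containing it form a connected subtree. Here bags containing vertex c are not connected in the tree, so the decomposition is invalid.

No — bags containing vertex c are not connected in the tree.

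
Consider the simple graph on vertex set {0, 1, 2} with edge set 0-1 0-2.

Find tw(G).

1

A width-1 tree decomposition is:
Bags: B1 = {0, 1}  B2 = {0, 2}
Tree: B1–B2
Every bag has size at most 2, so the width is 2 − 1 = 1 and tw(G) ≤ 1. Any graph with an edge has treewidth ≥ 1, and G has the edge 0–1. Hence tw(G) = 1 exactly.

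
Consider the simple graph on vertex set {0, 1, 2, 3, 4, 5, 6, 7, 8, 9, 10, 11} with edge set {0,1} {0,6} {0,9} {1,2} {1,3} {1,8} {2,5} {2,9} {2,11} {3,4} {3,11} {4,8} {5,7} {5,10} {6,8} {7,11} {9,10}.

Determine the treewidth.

A width-3 tree decomposition is:
Bags: B1 = {0, 4, 6, 8}  B2 = {0, 1, 4, 8}  B3 = {0, 1, 3, 4}  B4 = {0, 1, 3, 9}  B5 = {1, 2, 3, 9}  B6 = {2, 3, 9, 11}  B7 = {2, 9, 10, 11}  B8 = {2, 5, 10, 11}  B9 = {5, 7, 10, 11}
Tree: B1–B2, B2–B3, B3–B4, B4–B5, B5–B6, B6–B7, B7–B8, B8–B9
The largest bag has 4 vertices, giving width 3; this decomposition certifies tw(G) ≤ 3. For the lower bound: the 4 vertex sets {4,6,8}, {0}, {1}, {2,3,9,11} are disjoint, each induces a connected subgraph, and every pair is joined by at least one edge of G. Contracting each set to a single vertex therefore yields K_{4} as a minor, and since treewidth is minor-monotone, tw(G) ≥ tw(K_{4}) = 3. Hence tw(G) = 3 exactly.

3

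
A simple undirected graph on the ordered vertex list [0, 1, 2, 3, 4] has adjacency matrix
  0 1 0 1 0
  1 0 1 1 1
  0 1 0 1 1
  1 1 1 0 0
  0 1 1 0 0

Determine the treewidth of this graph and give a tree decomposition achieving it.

Treewidth 2.
Bags: B1 = {1, 2, 3}  B2 = {1, 2, 4}  B3 = {0, 1, 3}
Tree: B1–B2, B1–B3

The largest bag has 3 vertices, giving width 2; this decomposition certifies tw(G) ≤ 2. Conversely, {0, 1, 3} is a clique of size 3, and the vertices of any clique must share a bag in every tree decomposition; so some bag has ≥ 3 vertices and tw(G) ≥ 2. The upper and lower bounds meet at 2, so that is the treewidth.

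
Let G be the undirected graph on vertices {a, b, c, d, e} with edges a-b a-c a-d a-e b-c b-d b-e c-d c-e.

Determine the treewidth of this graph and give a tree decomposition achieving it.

Treewidth 3.
Bags: B1 = {a, b, c, e}  B2 = {a, b, c, d}
Tree: B1–B2

The largest bag has 4 vertices, giving width 3; this decomposition certifies tw(G) ≤ 3. Conversely, {a, b, c, d} is a clique of size 4, and the vertices of any clique must share a bag in every tree decomposition; so some bag has ≥ 4 vertices and tw(G) ≥ 3. The upper and lower bounds meet at 3, so that is the treewidth.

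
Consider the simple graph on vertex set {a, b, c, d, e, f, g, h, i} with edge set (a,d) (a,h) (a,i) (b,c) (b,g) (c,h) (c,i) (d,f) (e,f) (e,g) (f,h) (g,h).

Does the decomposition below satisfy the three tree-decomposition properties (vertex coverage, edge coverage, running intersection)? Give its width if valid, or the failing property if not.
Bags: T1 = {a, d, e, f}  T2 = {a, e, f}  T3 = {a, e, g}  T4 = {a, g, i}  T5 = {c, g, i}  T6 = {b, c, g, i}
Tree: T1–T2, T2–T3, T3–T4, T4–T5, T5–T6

No — vertex h appears in no bag.

A tree decomposition must satisfy three properties: every vertex lies in some bag; for every edge, both endpoints lie together in some bag; and for every vertex, the bags containing it form a connected subtree. Here vertex h appears in no bag, so the decomposition is invalid.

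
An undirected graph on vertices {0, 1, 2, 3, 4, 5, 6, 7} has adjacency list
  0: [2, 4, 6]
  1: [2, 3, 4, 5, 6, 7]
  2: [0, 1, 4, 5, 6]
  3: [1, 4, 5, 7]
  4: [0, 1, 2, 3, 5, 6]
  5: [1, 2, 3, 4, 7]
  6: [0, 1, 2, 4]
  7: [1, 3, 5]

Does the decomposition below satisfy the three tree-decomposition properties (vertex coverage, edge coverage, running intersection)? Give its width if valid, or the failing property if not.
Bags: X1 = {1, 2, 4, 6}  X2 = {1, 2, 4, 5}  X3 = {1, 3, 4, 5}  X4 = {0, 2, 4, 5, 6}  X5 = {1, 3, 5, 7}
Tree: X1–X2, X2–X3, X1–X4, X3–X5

No — bags containing vertex 5 are not connected in the tree.

A tree decomposition must satisfy three properties: every vertex lies in some bag; for every edge, both endpoints lie together in some bag; and for every vertex, the bags containing it form a connected subtree. Here bags containing vertex 5 are not connected in the tree, so the decomposition is invalid.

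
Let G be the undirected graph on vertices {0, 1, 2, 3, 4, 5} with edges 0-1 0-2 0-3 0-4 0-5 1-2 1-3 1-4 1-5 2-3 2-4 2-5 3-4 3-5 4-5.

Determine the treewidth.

A width-5 tree decomposition is:
Bags: B1 = {0, 1, 2, 3, 4, 5}
Tree: (single bag)
A single bag containing all 6 vertices is trivially a valid decomposition of width 5. Conversely, {0, 1, 2, 3, 4, 5} is a clique of size 6, and the vertices of any clique must share a bag in every tree decomposition; so some bag has ≥ 6 vertices and tw(G) ≥ 5. Hence tw(G) = 5 exactly.

5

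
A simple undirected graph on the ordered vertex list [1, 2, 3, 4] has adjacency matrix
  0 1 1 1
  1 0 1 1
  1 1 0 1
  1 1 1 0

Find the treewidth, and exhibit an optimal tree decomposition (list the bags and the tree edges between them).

With just one bag of size 4, the width is 4 − 1 = 3, so tw(G) ≤ 3. Conversely, {1, 2, 3, 4} is a clique of size 4, and the vertices of any clique must share a bag in every tree decomposition; so some bag has ≥ 4 vertices and tw(G) ≥ 3. Hence tw(G) = 3 exactly.

Treewidth 3.
Bags: B1 = {1, 2, 3, 4}
Tree: (single bag)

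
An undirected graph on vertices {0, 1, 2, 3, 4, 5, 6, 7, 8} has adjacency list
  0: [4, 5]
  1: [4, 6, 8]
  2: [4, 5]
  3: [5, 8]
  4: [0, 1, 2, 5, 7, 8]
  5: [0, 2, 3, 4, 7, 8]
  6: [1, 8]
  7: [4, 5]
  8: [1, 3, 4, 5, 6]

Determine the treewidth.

A width-2 tree decomposition is:
Bags: B1 = {1, 4, 8}  B2 = {1, 6, 8}  B3 = {4, 5, 8}  B4 = {4, 5, 7}  B5 = {0, 4, 5}  B6 = {2, 4, 5}  B7 = {3, 5, 8}
Tree: B1–B2, B1–B3, B3–B4, B4–B5, B4–B6, B3–B7
Every bag has size at most 3, so the width is 3 − 1 = 2 and tw(G) ≤ 2. For the lower bound, the 3 vertices {3, 5, 8} are pairwise adjacent, and any tree decomposition puts a clique entirely inside one bag — forcing width ≥ 2. Hence tw(G) = 2 exactly.

2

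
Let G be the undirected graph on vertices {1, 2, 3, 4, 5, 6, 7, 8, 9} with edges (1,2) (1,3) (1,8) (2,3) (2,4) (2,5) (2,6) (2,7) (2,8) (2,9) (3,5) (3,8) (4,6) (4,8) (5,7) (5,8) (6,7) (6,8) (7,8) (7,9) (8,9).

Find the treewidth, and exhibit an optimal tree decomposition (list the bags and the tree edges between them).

The largest bag has 4 vertices, giving width 3; this decomposition certifies tw(G) ≤ 3. On the other hand G contains the 4-clique {1, 2, 3, 8}. A clique must lie in a single bag of any decomposition, so no decomposition can have width below 3. Therefore the treewidth is 3.

Treewidth 3.
One optimal decomposition is:
Bags: B1 = {2, 6, 7, 8}  B2 = {2, 4, 6, 8}  B3 = {2, 5, 7, 8}  B4 = {2, 3, 5, 8}  B5 = {1, 2, 3, 8}  B6 = {2, 7, 8, 9}
Tree: B1–B2, B1–B3, B3–B4, B4–B5, B1–B6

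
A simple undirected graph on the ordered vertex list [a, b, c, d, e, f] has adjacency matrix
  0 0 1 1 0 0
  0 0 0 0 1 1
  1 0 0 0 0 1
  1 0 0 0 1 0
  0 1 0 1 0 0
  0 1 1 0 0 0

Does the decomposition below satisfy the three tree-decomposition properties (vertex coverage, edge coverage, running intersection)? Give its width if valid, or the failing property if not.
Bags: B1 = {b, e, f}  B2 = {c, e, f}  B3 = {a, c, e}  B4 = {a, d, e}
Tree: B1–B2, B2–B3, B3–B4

Yes; width 2.

Vertex coverage: the bags together contain {a, b, c, d, e, f}, the full vertex set. Edge coverage: each edge of G has both endpoints in at least one bag. Running intersection: for every vertex, the bags containing it form a connected subtree. All three properties hold, so this is a valid tree decomposition of width max|bag| − 1 = 2, and hence tw(G) ≤ 2.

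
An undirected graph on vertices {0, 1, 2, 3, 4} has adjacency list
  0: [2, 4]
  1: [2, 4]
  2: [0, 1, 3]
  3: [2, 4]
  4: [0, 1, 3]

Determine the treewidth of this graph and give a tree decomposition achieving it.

Treewidth 2.
Bags: B1 = {2, 3, 4}  B2 = {0, 2, 4}  B3 = {1, 2, 4}
Tree: B1–B2, B2–B3

Each bag holds 3 vertices, so the decomposition has width 2, which upper-bounds the treewidth. The edges 3–2–0–4–3 form a cycle, so G is not a tree and its treewidth is at least 2. Hence tw(G) = 2 exactly.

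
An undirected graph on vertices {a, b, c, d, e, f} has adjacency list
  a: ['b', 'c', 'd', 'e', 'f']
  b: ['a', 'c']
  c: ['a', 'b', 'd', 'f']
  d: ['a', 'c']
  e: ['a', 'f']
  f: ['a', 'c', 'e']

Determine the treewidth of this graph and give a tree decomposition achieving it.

Treewidth 2.
One such decomposition:
Bags: B1 = {a, b, c}  B2 = {a, c, f}  B3 = {a, e, f}  B4 = {a, c, d}
Tree: B1–B2, B2–B3, B2–B4

Every bag has size at most 3, so the width is 3 − 1 = 2 and tw(G) ≤ 2. Conversely, {a, e, f} is a clique of size 3, and the vertices of any clique must share a bag in every tree decomposition; so some bag has ≥ 3 vertices and tw(G) ≥ 2. Hence tw(G) = 2 exactly.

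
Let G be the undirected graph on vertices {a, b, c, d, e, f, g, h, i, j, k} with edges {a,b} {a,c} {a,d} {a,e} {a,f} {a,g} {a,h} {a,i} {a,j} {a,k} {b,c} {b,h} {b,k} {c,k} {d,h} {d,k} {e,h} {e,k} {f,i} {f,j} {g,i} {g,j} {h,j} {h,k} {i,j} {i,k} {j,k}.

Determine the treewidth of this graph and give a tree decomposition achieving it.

Each bag holds 4 vertices, so the decomposition has width 3, which upper-bounds the treewidth. On the other hand G contains the 4-clique {a, g, i, j}. A clique must lie in a single bag of any decomposition, so no decomposition can have width below 3. Combining the bounds, tw(G) = 3.

Treewidth 3.
One optimal decomposition is:
Bags: B1 = {a, d, h, k}  B2 = {a, b, h, k}  B3 = {a, e, h, k}  B4 = {a, h, j, k}  B5 = {a, i, j, k}  B6 = {a, g, i, j}  B7 = {a, b, c, k}  B8 = {a, f, i, j}
Tree: B1–B2, B1–B3, B1–B4, B4–B5, B5–B6, B2–B7, B5–B8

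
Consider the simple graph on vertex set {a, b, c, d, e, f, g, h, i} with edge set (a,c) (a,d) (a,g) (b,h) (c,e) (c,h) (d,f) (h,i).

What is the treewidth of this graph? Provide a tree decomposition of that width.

Each bag holds 2 vertices, so the decomposition has width 1, which upper-bounds the treewidth. Any graph with an edge has treewidth ≥ 1, and G has the edge c–a. Therefore the treewidth is 1.

Treewidth 1.
One such decomposition:
Bags: B1 = {a, c}  B2 = {c, h}  B3 = {c, e}  B4 = {a, d}  B5 = {h, i}  B6 = {b, h}  B7 = {a, g}  B8 = {d, f}
Tree: B1–B2, B1–B3, B1–B4, B2–B5, B2–B6, B1–B7, B4–B8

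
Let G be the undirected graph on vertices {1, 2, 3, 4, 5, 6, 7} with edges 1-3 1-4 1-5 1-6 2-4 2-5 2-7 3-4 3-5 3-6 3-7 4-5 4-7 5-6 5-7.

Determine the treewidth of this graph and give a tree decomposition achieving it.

Treewidth 3.
Bags: B1 = {3, 4, 5, 7}  B2 = {1, 3, 4, 5}  B3 = {1, 3, 5, 6}  B4 = {2, 4, 5, 7}
Tree: B1–B2, B2–B3, B1–B4

Each bag holds 4 vertices, so the decomposition has width 3, which upper-bounds the treewidth. For the lower bound, the 4 vertices {2, 4, 5, 7} are pairwise adjacent, and any tree decomposition puts a clique entirely inside one bag — forcing width ≥ 3. The upper and lower bounds meet at 3, so that is the treewidth.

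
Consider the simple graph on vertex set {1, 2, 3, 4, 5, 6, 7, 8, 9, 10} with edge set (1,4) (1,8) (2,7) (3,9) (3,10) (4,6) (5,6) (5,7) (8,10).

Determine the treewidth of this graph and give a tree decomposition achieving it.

Every bag has size at most 2, so the width is 2 − 1 = 1 and tw(G) ≤ 1. G has an edge, so its treewidth is at least 1. Hence tw(G) = 1 exactly.

Treewidth 1.
One such decomposition:
Bags: B1 = {3, 9}  B2 = {3, 10}  B3 = {8, 10}  B4 = {1, 8}  B5 = {1, 4}  B6 = {4, 6}  B7 = {5, 6}  B8 = {5, 7}  B9 = {2, 7}
Tree: B1–B2, B2–B3, B3–B4, B4–B5, B5–B6, B6–B7, B7–B8, B8–B9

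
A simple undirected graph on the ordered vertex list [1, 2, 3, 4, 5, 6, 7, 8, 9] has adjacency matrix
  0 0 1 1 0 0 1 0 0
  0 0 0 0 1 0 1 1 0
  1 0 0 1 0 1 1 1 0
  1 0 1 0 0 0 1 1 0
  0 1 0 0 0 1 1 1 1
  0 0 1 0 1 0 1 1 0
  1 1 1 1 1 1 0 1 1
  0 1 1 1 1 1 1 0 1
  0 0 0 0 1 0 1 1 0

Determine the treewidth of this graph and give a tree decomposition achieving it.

Each bag holds 4 vertices, so the decomposition has width 3, which upper-bounds the treewidth. On the other hand G contains the 4-clique {3, 4, 7, 8}. A clique must lie in a single bag of any decomposition, so no decomposition can have width below 3. The upper and lower bounds meet at 3, so that is the treewidth.

Treewidth 3.
Bags: B1 = {3, 6, 7, 8}  B2 = {5, 6, 7, 8}  B3 = {3, 4, 7, 8}  B4 = {5, 7, 8, 9}  B5 = {2, 5, 7, 8}  B6 = {1, 3, 4, 7}
Tree: B1–B2, B1–B3, B2–B4, B2–B5, B3–B6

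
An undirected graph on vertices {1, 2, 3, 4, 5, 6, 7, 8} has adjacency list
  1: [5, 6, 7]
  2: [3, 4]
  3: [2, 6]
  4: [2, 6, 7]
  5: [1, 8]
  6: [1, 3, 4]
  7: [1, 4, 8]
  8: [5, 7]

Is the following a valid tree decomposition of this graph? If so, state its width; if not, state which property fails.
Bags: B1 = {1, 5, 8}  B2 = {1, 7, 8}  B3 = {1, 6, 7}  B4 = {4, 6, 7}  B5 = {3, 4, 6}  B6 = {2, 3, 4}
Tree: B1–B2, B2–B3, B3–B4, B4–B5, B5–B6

Vertex coverage: the bags together contain {1, 2, 3, 4, 5, 6, 7, 8}, the full vertex set. Edge coverage: each edge of G has both endpoints in at least one bag. Running intersection: for every vertex, the bags containing it form a connected subtree. All three properties hold, so this is a valid tree decomposition of width max|bag| − 1 = 2, and hence tw(G) ≤ 2.

Yes; width 2.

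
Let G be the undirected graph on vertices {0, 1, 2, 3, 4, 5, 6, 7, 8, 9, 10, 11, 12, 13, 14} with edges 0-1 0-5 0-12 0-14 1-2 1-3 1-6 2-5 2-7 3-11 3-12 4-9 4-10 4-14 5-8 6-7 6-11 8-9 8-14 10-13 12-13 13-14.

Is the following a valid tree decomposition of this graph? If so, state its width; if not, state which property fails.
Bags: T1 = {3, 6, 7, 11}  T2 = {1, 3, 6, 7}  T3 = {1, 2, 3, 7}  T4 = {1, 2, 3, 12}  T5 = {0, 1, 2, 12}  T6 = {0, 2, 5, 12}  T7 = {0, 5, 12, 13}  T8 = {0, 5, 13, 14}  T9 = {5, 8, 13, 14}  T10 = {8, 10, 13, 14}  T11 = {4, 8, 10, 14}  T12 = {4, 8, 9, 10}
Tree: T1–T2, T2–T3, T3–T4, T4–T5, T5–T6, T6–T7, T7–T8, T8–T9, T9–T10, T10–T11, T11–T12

Vertex coverage: the bags together contain {0, 1, 2, 3, 4, 5, 6, 7, 8, 9, 10, 11, 12, 13, 14}, the full vertex set. Edge coverage: each edge of G has both endpoints in at least one bag. Running intersection: for every vertex, the bags containing it form a connected subtree. All three properties hold, so this is a valid tree decomposition of width max|bag| − 1 = 3, and hence tw(G) ≤ 3.

Yes; width 3.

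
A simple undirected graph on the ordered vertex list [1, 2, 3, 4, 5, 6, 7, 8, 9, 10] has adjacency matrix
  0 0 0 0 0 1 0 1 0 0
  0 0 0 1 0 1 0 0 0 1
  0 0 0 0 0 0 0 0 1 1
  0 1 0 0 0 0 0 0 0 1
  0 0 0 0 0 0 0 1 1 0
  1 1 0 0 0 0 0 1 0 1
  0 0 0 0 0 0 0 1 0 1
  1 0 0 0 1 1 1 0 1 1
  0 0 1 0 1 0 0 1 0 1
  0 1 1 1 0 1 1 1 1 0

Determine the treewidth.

A width-2 tree decomposition is:
Bags: B1 = {1, 6, 8}  B2 = {6, 8, 10}  B3 = {8, 9, 10}  B4 = {2, 6, 10}  B5 = {5, 8, 9}  B6 = {7, 8, 10}  B7 = {2, 4, 10}  B8 = {3, 9, 10}
Tree: B1–B2, B2–B3, B2–B4, B3–B5, B2–B6, B4–B7, B3–B8
Each bag holds 3 vertices, so the decomposition has width 2, which upper-bounds the treewidth. Conversely, {1, 6, 8} is a clique of size 3, and the vertices of any clique must share a bag in every tree decomposition; so some bag has ≥ 3 vertices and tw(G) ≥ 2. Therefore the treewidth is 2.

2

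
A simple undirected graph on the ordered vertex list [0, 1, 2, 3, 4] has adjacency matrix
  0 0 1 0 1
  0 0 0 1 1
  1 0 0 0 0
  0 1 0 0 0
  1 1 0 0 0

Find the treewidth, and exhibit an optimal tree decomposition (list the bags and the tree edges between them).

Every bag has size at most 2, so the width is 2 − 1 = 1 and tw(G) ≤ 1. G has an edge, so its treewidth is at least 1. Combining the bounds, tw(G) = 1.

Treewidth 1.
One such decomposition:
Bags: B1 = {1, 4}  B2 = {0, 4}  B3 = {1, 3}  B4 = {0, 2}
Tree: B1–B2, B1–B3, B2–B4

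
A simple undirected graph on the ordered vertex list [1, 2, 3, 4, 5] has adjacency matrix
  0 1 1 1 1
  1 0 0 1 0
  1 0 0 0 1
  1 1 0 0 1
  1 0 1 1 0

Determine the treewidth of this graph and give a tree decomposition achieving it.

The largest bag has 3 vertices, giving width 2; this decomposition certifies tw(G) ≤ 2. For the lower bound, the 3 vertices {1, 3, 5} are pairwise adjacent, and any tree decomposition puts a clique entirely inside one bag — forcing width ≥ 2. Hence tw(G) = 2 exactly.

Treewidth 2.
Bags: B1 = {1, 3, 5}  B2 = {1, 4, 5}  B3 = {1, 2, 4}
Tree: B1–B2, B2–B3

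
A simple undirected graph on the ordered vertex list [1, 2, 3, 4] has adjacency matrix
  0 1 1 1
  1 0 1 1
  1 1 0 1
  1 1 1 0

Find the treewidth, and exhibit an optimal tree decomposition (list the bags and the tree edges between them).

With just one bag of size 4, the width is 4 − 1 = 3, so tw(G) ≤ 3. For the lower bound, the 4 vertices {1, 2, 3, 4} are pairwise adjacent, and any tree decomposition puts a clique entirely inside one bag — forcing width ≥ 3. Combining the bounds, tw(G) = 3.

Treewidth 3.
One optimal decomposition is:
Bags: B1 = {1, 2, 3, 4}
Tree: (single bag)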